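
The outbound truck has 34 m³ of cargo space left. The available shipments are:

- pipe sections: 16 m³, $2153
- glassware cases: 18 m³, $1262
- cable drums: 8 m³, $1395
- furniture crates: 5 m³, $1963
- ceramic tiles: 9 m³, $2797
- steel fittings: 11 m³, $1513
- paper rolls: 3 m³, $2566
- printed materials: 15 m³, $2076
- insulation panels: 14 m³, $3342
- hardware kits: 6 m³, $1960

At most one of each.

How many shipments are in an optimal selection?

5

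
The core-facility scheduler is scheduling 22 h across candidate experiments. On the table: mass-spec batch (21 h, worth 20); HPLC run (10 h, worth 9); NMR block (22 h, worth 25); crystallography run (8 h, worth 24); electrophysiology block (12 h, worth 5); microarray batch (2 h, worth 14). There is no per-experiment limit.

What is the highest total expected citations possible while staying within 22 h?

Taking 11×microarray batch: 22 h used, 154 in expected citations.
Nothing else within 22 h beats 154.

154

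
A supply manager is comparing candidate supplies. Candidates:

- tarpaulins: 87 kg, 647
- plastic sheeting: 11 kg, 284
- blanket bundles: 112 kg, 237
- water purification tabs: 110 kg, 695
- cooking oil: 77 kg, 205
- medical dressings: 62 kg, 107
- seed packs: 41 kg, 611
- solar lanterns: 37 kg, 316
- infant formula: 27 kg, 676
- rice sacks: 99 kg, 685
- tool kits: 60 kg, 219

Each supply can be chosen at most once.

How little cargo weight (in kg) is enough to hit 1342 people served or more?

Minimise kg subject to total people served ≥ 1342.
plastic sheeting + seed packs + infant formula reaches 1571 using 79 kg.
Below 79 kg the best achievable stays under 1342.

79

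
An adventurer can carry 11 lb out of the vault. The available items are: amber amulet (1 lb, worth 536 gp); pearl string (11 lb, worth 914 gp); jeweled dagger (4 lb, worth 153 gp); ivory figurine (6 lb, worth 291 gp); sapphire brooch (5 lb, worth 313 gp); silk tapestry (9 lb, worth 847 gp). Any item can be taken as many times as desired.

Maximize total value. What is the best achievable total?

5896

Best packing: 11×amber amulet — 11 lb, 5896 total.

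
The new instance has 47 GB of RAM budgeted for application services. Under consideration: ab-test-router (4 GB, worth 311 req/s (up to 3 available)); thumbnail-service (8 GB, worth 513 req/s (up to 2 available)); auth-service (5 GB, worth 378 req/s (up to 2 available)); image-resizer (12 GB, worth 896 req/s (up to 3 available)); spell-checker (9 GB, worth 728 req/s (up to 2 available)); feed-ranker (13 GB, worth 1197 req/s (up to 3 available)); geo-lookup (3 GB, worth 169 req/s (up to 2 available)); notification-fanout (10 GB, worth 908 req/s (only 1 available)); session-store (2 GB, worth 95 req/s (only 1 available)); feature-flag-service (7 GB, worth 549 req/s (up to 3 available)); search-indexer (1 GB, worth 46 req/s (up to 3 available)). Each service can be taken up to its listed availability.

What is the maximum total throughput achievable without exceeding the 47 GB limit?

4213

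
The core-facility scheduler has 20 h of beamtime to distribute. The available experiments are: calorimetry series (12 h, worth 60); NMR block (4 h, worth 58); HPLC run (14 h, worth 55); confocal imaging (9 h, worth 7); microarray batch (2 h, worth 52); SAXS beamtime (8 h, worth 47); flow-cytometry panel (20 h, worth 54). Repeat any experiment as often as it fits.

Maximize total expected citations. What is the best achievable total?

Density check — microarray batch 26.00, NMR block 14.50, SAXS beamtime 5.88, calorimetry series 5.00 are the best per h.
10×microarray batch uses 20 of the 20 h and totals 520.
Every other selection either busts 20 h or fails to beat 520.

520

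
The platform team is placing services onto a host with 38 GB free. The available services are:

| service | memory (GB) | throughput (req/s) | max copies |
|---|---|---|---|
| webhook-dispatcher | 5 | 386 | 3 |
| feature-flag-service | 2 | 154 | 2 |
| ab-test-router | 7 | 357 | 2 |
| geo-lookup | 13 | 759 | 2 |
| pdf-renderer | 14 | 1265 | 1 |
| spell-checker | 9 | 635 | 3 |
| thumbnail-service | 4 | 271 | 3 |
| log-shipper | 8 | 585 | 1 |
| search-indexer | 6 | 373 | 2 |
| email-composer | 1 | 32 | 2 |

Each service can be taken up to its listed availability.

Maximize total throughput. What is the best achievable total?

By throughput per GB: pdf-renderer 90.36, webhook-dispatcher 77.20, feature-flag-service 77.00, log-shipper 73.12 lead.
Greedy by ratio would take 3×webhook-dispatcher + 2×feature-flag-service + pdf-renderer + thumbnail-service + email-composer: 38 GB used, total 3034.
Replace 2×feature-flag-service and thumbnail-service and email-composer with spell-checker: the trade gains 24 net, giving 3058 at 38 GB.
Every other selection either busts 38 GB or exceeds an availability limit or fails to beat 3058.

3058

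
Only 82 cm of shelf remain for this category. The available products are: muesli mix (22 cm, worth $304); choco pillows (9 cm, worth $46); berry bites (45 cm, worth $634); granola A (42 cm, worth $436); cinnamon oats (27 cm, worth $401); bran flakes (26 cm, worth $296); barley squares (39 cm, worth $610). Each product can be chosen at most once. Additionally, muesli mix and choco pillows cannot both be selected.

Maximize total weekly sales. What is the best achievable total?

1081

A density-first pass picks choco pillows + cinnamon oats + barley squares — 1057 at 75 cm.
Dropping barley squares frees 39 cm; slotting in berry bites (45 cm) lifts the total to 1081 at 81 cm.
The spare 1 cm is too small for any remaining product, and no feasible exchange beats 1081.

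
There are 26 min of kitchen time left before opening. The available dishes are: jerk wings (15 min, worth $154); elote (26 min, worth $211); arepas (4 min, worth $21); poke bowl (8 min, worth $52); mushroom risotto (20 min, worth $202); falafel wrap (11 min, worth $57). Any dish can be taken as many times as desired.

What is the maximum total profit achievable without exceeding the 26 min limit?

Filling by ratio: jerk wings + poke bowl for 206, with 3 min left unused.
Dropping jerk wings and poke bowl frees 23 min; slotting in arepas + mushroom risotto (24 min) lifts the total to 223 at 24 min.

223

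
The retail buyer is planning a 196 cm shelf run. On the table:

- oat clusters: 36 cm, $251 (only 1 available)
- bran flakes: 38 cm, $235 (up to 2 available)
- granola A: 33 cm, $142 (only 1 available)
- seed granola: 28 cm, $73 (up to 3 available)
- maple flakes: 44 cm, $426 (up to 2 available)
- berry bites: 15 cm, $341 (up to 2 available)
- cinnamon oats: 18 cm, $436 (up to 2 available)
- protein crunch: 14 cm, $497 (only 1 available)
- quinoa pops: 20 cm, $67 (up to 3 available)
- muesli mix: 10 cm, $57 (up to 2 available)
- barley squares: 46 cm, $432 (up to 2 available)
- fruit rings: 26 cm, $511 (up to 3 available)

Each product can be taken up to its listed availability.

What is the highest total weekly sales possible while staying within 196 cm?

3835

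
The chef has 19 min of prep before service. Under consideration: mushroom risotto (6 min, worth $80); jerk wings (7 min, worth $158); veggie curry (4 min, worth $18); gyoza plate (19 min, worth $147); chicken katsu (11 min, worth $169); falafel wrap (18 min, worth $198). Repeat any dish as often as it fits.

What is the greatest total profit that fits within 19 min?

Density check — jerk wings 22.57, chicken katsu 15.36, mushroom risotto 13.33, falafel wrap 11.00 are the best per min.
2×jerk wings + veggie curry uses 18 of the 19 min and totals 334.
The spare 1 min is too small for any remaining dish, and no exchange beats 334.

334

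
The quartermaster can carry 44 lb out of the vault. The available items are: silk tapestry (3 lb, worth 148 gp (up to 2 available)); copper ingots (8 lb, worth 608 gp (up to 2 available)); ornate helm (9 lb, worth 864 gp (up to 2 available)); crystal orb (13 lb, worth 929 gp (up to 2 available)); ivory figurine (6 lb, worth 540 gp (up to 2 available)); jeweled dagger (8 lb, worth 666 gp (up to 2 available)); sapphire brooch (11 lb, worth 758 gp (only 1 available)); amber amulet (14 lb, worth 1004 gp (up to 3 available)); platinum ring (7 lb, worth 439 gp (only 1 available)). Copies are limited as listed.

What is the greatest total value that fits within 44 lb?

3812

Taking the top-ratio items first gives 2×silk tapestry + 2×ornate helm + 2×ivory figurine + jeweled dagger for 3770 (44 lb).
Dropping 2×silk tapestry and jeweled dagger frees 14 lb; slotting in amber amulet (14 lb) lifts the total to 3812 at 44 lb.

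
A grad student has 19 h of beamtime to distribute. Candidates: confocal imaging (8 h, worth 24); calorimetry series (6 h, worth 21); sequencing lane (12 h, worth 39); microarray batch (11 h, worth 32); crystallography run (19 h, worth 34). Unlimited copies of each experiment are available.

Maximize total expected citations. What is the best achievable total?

63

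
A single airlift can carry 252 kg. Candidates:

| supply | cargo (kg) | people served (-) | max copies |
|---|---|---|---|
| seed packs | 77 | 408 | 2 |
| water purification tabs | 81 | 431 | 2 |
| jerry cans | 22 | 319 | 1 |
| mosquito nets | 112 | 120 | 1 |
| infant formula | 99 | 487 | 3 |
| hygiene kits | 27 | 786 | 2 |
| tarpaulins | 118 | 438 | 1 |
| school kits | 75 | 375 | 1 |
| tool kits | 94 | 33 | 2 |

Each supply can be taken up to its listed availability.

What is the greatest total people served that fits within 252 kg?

Density check — hygiene kits 29.11, jerry cans 14.50, water purification tabs 5.32 are the best per kg.
The ratio heuristic lands on 2×water purification tabs + jerry cans + 2×hygiene kits (2753) but leaves 14 kg idle.
Dropping 2×water purification tabs frees 162 kg; slotting in seed packs + infant formula (176 kg) lifts the total to 2786 at 252 kg.

2786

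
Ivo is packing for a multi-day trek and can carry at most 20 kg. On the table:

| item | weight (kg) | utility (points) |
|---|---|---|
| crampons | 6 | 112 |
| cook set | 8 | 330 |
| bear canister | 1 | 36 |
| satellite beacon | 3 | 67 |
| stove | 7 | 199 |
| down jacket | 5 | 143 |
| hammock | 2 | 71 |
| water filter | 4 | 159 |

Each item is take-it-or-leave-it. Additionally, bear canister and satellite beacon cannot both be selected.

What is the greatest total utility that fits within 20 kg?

739

Ranking by ratio (utility/kg): cook set 41.25, water filter 39.75, bear canister 36.00, hammock 35.50.
Cook set + bear canister + down jacket + hammock + water filter uses 20 of the 20 kg and totals 739.
Next best is cook set + bear canister + stove + water filter at 724 (20 kg) — short by 15.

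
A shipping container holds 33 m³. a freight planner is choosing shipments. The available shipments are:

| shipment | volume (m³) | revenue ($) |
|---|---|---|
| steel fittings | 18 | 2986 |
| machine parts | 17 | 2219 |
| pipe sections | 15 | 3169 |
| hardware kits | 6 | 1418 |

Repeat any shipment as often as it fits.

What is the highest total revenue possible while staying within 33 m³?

7423

The ratio heuristic lands on 5×hardware kits (7090) but leaves 3 m³ idle.
The 12 m³ tied up in 2×hardware kits is better spent on pipe sections — total rises to 7423 (33 m³).
No other feasible combination exceeds 7423.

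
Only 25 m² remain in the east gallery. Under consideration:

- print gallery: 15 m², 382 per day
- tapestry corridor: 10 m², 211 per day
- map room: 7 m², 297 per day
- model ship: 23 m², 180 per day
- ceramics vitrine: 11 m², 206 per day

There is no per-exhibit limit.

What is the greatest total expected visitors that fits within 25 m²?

Taking 3×map room: 21 m² used, 891 in expected visitors.

891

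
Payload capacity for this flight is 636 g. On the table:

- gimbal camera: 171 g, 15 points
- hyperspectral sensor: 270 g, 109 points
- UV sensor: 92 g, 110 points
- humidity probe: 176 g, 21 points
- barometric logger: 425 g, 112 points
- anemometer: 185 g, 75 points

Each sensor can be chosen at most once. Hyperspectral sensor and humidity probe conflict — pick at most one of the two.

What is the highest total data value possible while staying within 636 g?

Best packing: hyperspectral sensor + UV sensor + anemometer — 547 g, 294 total.
Every other selection either busts 636 g or breaks a pairing rule or fails to beat 294.

294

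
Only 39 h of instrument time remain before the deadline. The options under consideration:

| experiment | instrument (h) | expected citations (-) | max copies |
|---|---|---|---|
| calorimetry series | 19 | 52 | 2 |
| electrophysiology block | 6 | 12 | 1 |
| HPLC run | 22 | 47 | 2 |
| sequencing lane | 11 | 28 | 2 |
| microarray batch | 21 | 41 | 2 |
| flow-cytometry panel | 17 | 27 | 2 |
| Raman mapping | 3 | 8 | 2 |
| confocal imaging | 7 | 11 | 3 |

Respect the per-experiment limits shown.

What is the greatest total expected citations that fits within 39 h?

Best packing: 2×calorimetry series — 38 h, 104 total.
Every other selection either busts 39 h or exceeds an availability limit or fails to beat 104.

104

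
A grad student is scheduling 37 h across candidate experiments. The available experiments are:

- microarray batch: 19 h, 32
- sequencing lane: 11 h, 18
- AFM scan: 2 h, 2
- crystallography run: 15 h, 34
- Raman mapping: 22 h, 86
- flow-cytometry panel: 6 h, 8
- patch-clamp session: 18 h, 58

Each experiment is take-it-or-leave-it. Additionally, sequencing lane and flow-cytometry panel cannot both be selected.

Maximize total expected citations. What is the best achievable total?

Density check — Raman mapping 3.91, patch-clamp session 3.22, crystallography run 2.27, microarray batch 1.68 are the best per h.
The ratio ordering already packs tightly: crystallography run + Raman mapping, 37 h, 120.

120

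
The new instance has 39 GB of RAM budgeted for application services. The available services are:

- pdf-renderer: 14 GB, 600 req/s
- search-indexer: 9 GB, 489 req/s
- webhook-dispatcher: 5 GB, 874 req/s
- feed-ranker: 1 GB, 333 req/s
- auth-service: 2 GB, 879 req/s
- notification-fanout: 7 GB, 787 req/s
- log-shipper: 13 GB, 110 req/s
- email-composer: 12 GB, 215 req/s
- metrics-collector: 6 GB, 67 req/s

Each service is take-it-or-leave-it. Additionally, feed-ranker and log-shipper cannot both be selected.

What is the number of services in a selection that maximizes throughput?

6

Optimal total is 3962.
For example pdf-renderer + search-indexer + webhook-dispatcher + feed-ranker + auth-service + notification-fanout achieves it, using 38 GB.
All optima have 6 services.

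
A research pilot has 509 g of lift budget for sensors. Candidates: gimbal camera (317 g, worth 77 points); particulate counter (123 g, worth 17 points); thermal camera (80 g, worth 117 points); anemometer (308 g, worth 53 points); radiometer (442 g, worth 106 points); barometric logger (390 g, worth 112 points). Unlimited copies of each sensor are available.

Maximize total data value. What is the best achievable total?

By data value per g: thermal camera 1.46, barometric logger 0.29, gimbal camera 0.24, radiometer 0.24 lead.
Taking 6×thermal camera: 480 g used, 702 in data value.
Every other selection either busts 509 g or fails to beat 702.

702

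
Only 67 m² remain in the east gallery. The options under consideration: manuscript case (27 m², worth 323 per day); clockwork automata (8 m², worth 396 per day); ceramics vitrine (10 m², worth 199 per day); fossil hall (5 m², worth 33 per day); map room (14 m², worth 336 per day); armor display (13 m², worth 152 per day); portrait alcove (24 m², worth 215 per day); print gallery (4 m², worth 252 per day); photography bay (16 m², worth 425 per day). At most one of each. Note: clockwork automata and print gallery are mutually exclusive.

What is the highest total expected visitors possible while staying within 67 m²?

Best packing: clockwork automata + ceramics vitrine + fossil hall + map room + armor display + photography bay — 66 m², 1541 total.
Nothing else feasible within 67 m² beats 1541.

1541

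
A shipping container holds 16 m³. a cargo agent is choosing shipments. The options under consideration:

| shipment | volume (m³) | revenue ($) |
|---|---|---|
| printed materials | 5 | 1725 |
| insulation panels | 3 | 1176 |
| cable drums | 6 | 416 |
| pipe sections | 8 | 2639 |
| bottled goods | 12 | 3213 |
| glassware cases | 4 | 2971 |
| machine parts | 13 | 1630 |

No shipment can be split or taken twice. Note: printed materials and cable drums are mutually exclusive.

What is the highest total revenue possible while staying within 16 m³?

Density check — glassware cases 742.75, insulation panels 392.00, printed materials 345.00 are the best per m³.
A density-first pass picks printed materials + insulation panels + glassware cases — 5872 at 12 m³.
Dropping printed materials frees 5 m³; slotting in pipe sections (8 m³) lifts the total to 6786 at 15 m³.

6786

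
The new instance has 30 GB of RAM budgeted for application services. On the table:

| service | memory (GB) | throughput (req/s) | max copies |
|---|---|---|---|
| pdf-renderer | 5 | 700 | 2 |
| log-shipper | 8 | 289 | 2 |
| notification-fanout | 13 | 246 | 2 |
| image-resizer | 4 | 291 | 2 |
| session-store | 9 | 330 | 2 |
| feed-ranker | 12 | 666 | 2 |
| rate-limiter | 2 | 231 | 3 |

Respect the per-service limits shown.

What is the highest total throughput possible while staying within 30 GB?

Ranking by ratio (throughput/GB): pdf-renderer 140.00, rate-limiter 115.50, image-resizer 72.75, feed-ranker 55.50.
Taking the top-ratio services first gives 2×pdf-renderer + 2×image-resizer + 3×rate-limiter for 2675 (24 GB).
Replace image-resizer and rate-limiter with feed-ranker: the trade gains 144 net, giving 2819 at 30 GB.
Every other selection either busts 30 GB or exceeds an availability limit or fails to beat 2819.

2819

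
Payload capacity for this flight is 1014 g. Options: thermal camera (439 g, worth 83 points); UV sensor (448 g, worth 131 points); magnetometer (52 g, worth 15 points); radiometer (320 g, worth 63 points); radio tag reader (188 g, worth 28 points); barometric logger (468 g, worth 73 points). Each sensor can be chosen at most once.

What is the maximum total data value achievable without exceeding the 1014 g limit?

Density check — UV sensor 0.29, magnetometer 0.29, radiometer 0.20 are the best per g.
The ratio ordering already packs tightly: UV sensor + magnetometer + radiometer + radio tag reader, 1008 g, 237.
The spare 6 g is too small for any remaining sensor, and no exchange beats 237.

237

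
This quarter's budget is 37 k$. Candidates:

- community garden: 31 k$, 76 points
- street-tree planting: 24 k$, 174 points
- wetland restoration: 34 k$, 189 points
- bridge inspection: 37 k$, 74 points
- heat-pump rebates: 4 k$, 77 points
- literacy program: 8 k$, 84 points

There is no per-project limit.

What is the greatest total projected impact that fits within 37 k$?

693

9×heat-pump rebates uses 36 of the 37 k$ and totals 693.
Nothing else within 37 k$ beats 693.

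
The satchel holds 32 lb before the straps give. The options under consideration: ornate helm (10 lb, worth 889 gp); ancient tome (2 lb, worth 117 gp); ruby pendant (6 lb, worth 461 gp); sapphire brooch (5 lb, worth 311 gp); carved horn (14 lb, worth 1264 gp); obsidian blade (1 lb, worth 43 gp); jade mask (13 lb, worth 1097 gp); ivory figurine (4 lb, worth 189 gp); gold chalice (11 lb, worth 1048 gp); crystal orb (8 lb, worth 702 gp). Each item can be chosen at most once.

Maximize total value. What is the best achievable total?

2855

By value per lb: gold chalice 95.27, carved horn 90.29, ornate helm 88.90, crystal orb 87.75 lead.
Taking the top-ratio items first gives ruby pendant + carved horn + obsidian blade + gold chalice for 2816 (32 lb).
A better packing is ornate helm + carved horn + crystal orb: 32 lb, total 2855.
Runner-up jade mask + gold chalice + crystal orb tops out at 2847.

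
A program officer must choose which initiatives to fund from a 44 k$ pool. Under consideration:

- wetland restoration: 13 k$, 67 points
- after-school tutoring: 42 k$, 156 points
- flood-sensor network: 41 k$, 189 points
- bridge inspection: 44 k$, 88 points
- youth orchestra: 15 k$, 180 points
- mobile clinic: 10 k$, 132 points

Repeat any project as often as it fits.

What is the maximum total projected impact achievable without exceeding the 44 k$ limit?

4×mobile clinic uses 40 of the 44 k$ and totals 528.
No other feasible combination exceeds 528.

528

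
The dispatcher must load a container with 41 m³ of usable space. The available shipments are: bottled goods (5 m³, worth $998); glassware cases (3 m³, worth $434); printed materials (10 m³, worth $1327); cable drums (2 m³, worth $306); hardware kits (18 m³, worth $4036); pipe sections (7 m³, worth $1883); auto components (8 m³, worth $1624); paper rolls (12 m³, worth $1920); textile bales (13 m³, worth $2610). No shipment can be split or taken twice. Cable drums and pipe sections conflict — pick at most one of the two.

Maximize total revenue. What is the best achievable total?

Bottled goods + glassware cases + hardware kits + pipe sections + auto components uses 41 of the 41 m³ and totals 8975.

8975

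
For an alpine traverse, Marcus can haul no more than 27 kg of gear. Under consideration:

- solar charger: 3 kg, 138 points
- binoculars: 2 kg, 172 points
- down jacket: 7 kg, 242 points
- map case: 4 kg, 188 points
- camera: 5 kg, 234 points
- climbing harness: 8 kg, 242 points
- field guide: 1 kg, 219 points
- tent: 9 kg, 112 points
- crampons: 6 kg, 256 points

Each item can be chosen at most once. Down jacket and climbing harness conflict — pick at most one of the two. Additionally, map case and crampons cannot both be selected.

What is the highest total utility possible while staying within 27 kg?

1261

By utility per kg: field guide 219.00, binoculars 86.00, map case 47.00 lead.
Taking solar charger + binoculars + down jacket + camera + field guide + crampons: 24 kg used, 1261 in utility.
That's the maximum — no feasible swap from here does better than 1261.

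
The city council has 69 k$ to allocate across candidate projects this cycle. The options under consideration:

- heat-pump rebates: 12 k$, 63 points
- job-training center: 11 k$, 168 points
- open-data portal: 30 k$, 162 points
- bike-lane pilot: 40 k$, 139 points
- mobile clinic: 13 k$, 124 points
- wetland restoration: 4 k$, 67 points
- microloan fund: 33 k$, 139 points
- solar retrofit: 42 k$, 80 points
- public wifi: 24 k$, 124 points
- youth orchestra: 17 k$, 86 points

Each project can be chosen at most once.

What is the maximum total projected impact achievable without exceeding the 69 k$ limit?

A density-first pass picks job-training center + open-data portal + mobile clinic + wetland restoration — 521 at 58 k$.
The 30 k$ tied up in open-data portal is better spent on public wifi + youth orchestra — total rises to 569 (69 k$).
The closest alternative, heat-pump rebates + job-training center + mobile clinic + wetland restoration + public wifi, reaches only 546.

569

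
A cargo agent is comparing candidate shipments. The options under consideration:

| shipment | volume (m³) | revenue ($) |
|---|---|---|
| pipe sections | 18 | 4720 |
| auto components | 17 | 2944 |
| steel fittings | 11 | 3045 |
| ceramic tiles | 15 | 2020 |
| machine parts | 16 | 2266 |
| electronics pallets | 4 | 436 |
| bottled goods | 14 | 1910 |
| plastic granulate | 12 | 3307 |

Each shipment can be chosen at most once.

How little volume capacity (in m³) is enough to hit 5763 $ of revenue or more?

23

Minimise m³ subject to total revenue ≥ 5763.
steel fittings + plastic granulate reaches 6352 using 23 m³.
No combination under 23 m³ hits 5763.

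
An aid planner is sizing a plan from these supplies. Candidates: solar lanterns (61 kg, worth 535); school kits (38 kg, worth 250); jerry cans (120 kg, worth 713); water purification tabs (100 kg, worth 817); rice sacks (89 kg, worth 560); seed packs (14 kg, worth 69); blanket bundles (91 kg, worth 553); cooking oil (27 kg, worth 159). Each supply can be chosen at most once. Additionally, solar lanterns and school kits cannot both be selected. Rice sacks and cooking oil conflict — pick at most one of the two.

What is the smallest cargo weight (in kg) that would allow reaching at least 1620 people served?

227

Look for the lowest-cargo combination reaching 1620.
Taking school kits + water purification tabs + rice sacks gives 1627 (≥ 1620) for 227 kg.
No combination under 227 kg hits 1620.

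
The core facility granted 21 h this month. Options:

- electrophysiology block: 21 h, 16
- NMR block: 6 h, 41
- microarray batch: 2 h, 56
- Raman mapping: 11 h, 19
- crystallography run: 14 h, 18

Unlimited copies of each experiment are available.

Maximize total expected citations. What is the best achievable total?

Best packing: 10×microarray batch — 20 h, 560 total.
Nothing else within 21 h beats 560.

560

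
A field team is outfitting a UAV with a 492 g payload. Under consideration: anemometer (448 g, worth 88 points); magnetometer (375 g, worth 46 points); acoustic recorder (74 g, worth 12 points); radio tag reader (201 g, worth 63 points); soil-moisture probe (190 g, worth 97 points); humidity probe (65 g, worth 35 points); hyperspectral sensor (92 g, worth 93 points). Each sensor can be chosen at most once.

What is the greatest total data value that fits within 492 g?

253

Density check — hyperspectral sensor 1.01, humidity probe 0.54, soil-moisture probe 0.51 are the best per g.
Taking the top-ratio sensors first gives acoustic recorder + soil-moisture probe + humidity probe + hyperspectral sensor for 237 (421 g).
Dropping acoustic recorder and humidity probe frees 139 g; slotting in radio tag reader (201 g) lifts the total to 253 at 483 g.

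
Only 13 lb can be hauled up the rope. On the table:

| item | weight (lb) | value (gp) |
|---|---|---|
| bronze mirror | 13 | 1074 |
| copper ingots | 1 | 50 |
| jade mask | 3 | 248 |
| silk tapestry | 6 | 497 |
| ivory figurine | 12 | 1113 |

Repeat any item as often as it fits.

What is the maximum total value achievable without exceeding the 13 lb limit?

Ranking by ratio (value/lb): ivory figurine 92.75, silk tapestry 82.83, jade mask 82.67.
Copper ingots + ivory figurine uses 13 of the 13 lb and totals 1163.
Every other selection either busts 13 lb or fails to beat 1163.

1163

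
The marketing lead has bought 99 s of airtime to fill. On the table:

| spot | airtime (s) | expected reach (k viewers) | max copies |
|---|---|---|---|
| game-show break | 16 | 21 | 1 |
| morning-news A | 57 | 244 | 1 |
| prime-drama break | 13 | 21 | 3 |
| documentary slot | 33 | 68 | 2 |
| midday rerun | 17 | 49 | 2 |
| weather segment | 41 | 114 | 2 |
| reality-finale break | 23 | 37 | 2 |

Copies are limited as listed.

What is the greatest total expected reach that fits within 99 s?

Taking the top-ratio spots first gives morning-news A + 2×midday rerun for 342 (91 s).
Dropping 2×midday rerun frees 34 s; slotting in weather segment (41 s) lifts the total to 358 at 98 s.

358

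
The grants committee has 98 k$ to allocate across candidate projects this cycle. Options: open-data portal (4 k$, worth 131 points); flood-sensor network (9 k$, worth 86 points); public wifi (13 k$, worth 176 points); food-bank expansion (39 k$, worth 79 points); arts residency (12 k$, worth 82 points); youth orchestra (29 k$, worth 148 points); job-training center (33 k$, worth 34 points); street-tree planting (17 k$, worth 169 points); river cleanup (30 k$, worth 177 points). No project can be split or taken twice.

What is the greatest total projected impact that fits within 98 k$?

821

By projected impact per k$: open-data portal 32.75, public wifi 13.54, street-tree planting 9.94, flood-sensor network 9.56 lead.
Taking open-data portal + flood-sensor network + public wifi + arts residency + street-tree planting + river cleanup: 85 k$ used, 821 in projected impact.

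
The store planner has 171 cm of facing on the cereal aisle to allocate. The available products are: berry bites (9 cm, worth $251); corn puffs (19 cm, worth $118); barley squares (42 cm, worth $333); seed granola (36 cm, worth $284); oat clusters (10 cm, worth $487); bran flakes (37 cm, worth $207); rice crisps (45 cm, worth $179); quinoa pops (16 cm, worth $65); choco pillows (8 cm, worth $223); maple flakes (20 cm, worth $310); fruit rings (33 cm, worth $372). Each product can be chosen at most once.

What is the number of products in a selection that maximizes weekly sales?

Optimal total is 2260.
For example berry bites + barley squares + seed granola + oat clusters + choco pillows + maple flakes + fruit rings achieves it, using 158 cm.
Any selection reaching 2260 contains exactly 7 products.

7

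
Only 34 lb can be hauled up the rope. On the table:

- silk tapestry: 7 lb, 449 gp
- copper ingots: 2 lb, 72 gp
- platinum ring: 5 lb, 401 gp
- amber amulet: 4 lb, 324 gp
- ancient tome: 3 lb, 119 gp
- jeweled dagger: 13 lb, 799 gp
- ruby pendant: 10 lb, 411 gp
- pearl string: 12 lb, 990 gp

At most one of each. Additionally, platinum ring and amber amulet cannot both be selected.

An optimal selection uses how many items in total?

Optimal total is 2310.
For example silk tapestry + copper ingots + jeweled dagger + pearl string achieves it, using 34 lb.
Any selection reaching 2310 contains exactly 4 items.

4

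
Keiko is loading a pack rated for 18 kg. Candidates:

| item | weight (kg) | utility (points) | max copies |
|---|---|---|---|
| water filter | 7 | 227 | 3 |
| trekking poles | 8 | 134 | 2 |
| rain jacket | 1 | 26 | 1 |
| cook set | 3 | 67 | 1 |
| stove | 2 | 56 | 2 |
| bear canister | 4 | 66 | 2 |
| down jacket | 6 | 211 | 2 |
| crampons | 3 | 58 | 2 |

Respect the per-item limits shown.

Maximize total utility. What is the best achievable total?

576

Greedy by ratio would take rain jacket + 2×stove + 2×down jacket: 17 kg used, total 560.
The 6 kg tied up in down jacket is better spent on water filter — total rises to 576 (18 kg).
No other feasible combination exceeds 576.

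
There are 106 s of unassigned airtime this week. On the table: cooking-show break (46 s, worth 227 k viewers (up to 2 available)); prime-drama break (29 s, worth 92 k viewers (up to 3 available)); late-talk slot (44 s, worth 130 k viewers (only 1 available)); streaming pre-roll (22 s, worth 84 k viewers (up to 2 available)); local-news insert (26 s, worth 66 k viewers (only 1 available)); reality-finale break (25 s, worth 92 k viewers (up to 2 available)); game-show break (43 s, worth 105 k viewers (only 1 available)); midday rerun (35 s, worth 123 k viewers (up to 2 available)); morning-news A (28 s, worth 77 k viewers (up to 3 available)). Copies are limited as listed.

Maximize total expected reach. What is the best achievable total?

454

2×cooking-show break uses 92 of the 106 s and totals 454.
That's the maximum — no swap from here does better than 454.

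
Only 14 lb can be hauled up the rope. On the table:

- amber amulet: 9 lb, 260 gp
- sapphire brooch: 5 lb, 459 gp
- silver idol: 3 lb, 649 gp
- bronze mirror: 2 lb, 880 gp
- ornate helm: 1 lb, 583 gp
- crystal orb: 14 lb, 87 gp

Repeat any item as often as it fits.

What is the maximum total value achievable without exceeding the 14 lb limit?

Best packing: 14×ornate helm — 14 lb, 8162 total.
That's the maximum — no swap from here does better than 8162.

8162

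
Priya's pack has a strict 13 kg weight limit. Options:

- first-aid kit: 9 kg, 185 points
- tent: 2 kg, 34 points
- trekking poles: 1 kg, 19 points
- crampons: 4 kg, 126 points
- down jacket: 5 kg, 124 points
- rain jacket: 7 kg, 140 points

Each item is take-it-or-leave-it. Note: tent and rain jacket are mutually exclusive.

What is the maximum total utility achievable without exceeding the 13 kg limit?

311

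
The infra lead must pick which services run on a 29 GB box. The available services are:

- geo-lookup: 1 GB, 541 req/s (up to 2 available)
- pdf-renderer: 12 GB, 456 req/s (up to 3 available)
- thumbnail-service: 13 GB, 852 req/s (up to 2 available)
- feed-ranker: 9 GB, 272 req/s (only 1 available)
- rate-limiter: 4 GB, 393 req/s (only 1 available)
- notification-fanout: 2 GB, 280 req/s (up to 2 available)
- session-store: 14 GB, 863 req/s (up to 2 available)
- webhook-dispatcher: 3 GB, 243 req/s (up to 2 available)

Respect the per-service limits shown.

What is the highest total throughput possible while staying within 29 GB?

2×geo-lookup + thumbnail-service + rate-limiter + 2×notification-fanout + 2×webhook-dispatcher uses 29 of the 29 GB and totals 3373.
Nothing else within 29 GB beats 3373.

3373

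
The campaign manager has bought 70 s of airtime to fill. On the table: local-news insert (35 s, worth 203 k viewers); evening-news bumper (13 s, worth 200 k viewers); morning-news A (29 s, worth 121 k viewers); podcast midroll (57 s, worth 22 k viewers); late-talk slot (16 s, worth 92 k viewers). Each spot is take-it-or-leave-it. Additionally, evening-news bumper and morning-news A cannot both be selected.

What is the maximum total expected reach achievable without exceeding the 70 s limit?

495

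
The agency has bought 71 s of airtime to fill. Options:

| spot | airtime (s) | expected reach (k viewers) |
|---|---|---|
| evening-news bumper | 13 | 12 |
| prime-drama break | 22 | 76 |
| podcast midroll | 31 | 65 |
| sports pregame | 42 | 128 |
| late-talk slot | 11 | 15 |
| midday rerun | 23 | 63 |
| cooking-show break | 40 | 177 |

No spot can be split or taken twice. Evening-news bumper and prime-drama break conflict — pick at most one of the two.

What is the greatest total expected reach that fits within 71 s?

253

By expected reach per s: cooking-show break 4.42, prime-drama break 3.45, sports pregame 3.05 lead.
Best packing: prime-drama break + cooking-show break — 62 s, 253 total.
Nothing else feasible within 71 s beats 253.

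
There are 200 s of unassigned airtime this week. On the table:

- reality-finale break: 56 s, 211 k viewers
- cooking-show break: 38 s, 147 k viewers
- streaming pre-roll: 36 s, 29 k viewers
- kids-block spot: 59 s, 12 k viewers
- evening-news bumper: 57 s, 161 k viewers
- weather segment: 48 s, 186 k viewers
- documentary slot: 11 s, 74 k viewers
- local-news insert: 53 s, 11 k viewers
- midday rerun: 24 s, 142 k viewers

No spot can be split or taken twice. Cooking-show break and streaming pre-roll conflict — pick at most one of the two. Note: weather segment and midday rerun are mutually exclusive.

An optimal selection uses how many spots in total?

Best achievable expected reach is 735.
For example reality-finale break + cooking-show break + evening-news bumper + documentary slot + midday rerun achieves it, using 186 s.
Any selection reaching 735 contains exactly 5 spots.

5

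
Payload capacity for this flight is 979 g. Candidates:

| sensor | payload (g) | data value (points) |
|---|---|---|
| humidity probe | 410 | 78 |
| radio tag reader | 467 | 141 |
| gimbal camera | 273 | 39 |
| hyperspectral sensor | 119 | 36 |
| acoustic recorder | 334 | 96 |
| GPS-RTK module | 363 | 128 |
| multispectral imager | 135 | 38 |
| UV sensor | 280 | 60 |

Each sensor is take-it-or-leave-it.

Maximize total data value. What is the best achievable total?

307

The ratio heuristic lands on radio tag reader + hyperspectral sensor + GPS-RTK module (305) but leaves 30 g idle.
Replace hyperspectral sensor with multispectral imager: the trade gains 2 net, giving 307 at 965 g.
Next best is radio tag reader + hyperspectral sensor + GPS-RTK module at 305 (949 g) — short by 2.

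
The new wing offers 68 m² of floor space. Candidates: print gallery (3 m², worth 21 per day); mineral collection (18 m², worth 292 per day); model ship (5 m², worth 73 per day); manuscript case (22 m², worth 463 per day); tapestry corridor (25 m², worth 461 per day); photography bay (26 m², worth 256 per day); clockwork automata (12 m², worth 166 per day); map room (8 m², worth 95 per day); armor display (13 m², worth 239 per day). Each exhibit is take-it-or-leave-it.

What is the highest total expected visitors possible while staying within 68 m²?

Greedy by ratio would take print gallery + model ship + manuscript case + tapestry corridor + armor display: 68 m² used, total 1257.
Replace print gallery and model ship with map room: the trade gains 1 net, giving 1258 at 68 m².
No other feasible combination exceeds 1258.

1258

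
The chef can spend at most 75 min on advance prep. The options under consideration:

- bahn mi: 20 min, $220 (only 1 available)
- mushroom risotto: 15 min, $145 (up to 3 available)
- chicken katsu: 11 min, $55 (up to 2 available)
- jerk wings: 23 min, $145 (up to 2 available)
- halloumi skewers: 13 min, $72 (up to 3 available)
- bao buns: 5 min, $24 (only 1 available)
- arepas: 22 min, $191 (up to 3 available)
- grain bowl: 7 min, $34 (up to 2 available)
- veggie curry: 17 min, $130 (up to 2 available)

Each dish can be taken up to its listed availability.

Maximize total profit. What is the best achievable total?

Ranking by ratio (profit/min): bahn mi 11.00, mushroom risotto 9.67, arepas 8.68.
The ratio heuristic lands on bahn mi + 3×mushroom risotto + grain bowl (689) but leaves 3 min idle.
The 22 min tied up in mushroom risotto and grain bowl is better spent on arepas — total rises to 701 (72 min).

701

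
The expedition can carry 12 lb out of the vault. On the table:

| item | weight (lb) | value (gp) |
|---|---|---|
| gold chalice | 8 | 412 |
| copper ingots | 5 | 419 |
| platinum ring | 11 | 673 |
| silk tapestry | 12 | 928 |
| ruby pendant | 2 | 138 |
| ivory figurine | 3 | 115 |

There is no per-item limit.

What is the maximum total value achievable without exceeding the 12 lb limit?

976

Ranking by ratio (value/lb): copper ingots 83.80, silk tapestry 77.33, ruby pendant 69.00.
Taking 2×copper ingots + ruby pendant: 12 lb used, 976 in value.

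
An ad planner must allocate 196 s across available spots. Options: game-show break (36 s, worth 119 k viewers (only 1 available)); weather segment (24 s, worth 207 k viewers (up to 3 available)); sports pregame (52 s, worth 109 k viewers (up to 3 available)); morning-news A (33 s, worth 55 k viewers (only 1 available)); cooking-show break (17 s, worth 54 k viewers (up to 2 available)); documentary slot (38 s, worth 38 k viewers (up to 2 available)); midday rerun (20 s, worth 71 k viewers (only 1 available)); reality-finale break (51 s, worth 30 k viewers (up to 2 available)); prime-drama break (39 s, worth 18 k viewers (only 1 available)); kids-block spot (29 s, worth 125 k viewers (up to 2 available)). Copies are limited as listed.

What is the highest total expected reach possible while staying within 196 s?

1061

Taking game-show break + 3×weather segment + midday rerun + 2×kids-block spot: 186 s used, 1061 in expected reach.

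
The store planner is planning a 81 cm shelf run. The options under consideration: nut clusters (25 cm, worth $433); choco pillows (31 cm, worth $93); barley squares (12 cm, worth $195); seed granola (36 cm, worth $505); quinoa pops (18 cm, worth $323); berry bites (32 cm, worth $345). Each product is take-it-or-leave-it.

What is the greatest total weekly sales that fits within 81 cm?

1261

Greedy by ratio would take nut clusters + barley squares + quinoa pops: 55 cm used, total 951.
Dropping barley squares frees 12 cm; slotting in seed granola (36 cm) lifts the total to 1261 at 79 cm.
An exhaustive check of the 64 subsets confirms 1261.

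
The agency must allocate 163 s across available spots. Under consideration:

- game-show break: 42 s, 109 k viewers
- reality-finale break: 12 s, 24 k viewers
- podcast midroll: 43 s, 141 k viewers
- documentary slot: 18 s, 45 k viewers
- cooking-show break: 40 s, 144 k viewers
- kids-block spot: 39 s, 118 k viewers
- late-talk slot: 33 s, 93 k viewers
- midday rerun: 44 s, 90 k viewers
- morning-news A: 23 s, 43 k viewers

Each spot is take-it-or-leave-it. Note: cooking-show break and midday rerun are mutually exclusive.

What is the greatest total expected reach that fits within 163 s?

496

Best packing: podcast midroll + cooking-show break + kids-block spot + late-talk slot — 155 s, 496 total.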